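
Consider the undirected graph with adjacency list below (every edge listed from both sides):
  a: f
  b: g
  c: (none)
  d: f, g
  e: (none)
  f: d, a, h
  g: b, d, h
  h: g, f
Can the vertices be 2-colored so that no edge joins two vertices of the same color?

Yes

A valid 2-coloring puts {c, e, f, g} on one side and {a, b, d, h} on the other; every edge crosses between the two sides.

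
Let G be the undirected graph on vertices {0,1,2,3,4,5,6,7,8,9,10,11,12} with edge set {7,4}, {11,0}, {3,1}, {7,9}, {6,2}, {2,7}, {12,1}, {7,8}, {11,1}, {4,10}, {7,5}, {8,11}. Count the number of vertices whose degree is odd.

10

Degrees: 0:1, 1:3, 2:2, 3:1, 4:2, 5:1, 6:1, 7:5, 8:2, 9:1, 10:1, 11:3, 12:1
Odd-degree vertices: 0, 1, 3, 5, 6, 7, 9, 10, 11, 12.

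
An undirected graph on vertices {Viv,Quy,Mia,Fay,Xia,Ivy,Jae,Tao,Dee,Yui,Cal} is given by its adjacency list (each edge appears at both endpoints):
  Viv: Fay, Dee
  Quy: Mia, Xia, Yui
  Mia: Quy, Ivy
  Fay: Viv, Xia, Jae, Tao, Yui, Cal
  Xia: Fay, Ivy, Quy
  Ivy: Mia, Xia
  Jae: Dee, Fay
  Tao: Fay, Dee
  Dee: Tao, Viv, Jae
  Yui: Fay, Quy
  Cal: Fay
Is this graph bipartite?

Color {Quy, Fay, Ivy, Dee} black and {Viv, Mia, Xia, Jae, Tao, Yui, Cal} white. No edge joins two same-colored vertices, so the graph is bipartite.

Yes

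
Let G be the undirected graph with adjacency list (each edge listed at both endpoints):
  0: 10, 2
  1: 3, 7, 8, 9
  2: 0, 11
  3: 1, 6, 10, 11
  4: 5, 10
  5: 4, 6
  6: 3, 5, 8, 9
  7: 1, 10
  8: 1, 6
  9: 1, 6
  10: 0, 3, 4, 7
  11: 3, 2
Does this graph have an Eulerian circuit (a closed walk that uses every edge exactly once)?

Yes

Degrees: 0:2, 1:4, 2:2, 3:4, 4:2, 5:2, 6:4, 7:2, 8:2, 9:2, 10:4, 11:2
Every vertex has even degree and the edges form a single connected piece, so an Eulerian circuit exists.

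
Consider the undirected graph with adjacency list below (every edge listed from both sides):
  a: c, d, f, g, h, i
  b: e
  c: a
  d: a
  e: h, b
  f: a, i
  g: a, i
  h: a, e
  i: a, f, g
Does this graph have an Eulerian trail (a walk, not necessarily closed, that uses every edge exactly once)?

No

Degrees: a:6, b:1, c:1, d:1, e:2, f:2, g:2, h:2, i:3
Odd-degree vertices: b, c, d, i (4 total).
With 4 odd-degree vertices (more than two), no single trail can use every edge.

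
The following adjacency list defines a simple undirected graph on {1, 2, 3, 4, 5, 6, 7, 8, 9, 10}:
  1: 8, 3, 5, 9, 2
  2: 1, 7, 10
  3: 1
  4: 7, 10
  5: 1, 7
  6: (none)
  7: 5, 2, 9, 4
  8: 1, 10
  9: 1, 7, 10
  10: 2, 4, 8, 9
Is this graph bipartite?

Partition the vertices as {2, 3, 4, 5, 6, 8, 9} vs {1, 7, 10}. Each listed edge has one endpoint in each part, so the graph is bipartite.

Yes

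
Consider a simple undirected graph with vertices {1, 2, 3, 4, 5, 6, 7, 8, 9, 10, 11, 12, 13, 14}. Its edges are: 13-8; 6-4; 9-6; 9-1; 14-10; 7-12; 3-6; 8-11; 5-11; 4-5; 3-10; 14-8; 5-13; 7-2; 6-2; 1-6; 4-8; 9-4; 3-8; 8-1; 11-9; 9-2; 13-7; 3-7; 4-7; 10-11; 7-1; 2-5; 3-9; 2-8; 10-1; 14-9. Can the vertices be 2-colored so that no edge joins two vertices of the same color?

1-6-9-1 is an odd cycle (length 3), and a bipartite graph can contain only even cycles.

No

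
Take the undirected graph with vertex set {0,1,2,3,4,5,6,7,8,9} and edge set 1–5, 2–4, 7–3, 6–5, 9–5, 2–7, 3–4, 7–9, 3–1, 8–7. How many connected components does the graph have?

Component: {0}
Component: {1, 2, 3, 4, 5, 6, 7, 8, 9}

2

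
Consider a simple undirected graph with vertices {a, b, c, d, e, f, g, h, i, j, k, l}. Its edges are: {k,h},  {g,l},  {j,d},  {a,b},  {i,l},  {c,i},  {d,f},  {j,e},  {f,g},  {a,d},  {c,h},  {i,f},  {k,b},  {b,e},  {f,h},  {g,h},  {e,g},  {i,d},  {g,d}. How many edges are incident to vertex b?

3

Neighbors of b: a, e, k.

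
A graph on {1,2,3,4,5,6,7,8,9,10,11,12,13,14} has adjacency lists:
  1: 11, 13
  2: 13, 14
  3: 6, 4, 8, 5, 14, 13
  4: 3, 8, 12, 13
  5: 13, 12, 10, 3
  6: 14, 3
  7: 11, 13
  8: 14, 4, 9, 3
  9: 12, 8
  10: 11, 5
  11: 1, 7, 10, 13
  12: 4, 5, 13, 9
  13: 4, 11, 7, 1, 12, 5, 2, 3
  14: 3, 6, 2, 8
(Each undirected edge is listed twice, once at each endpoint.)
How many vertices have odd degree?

0

Degrees: 1:2, 2:2, 3:6, 4:4, 5:4, 6:2, 7:2, 8:4, 9:2, 10:2, 11:4, 12:4, 13:8, 14:4
Odd-degree vertices: none.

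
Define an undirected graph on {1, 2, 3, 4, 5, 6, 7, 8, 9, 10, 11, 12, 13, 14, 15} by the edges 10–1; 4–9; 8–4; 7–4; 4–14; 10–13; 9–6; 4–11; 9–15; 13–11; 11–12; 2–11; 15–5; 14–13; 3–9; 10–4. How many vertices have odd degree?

Degrees: 1:1, 2:1, 3:1, 4:6, 5:1, 6:1, 7:1, 8:1, 9:4, 10:3, 11:4, 12:1, 13:3, 14:2, 15:2
Odd-degree vertices: 1, 2, 3, 5, 6, 7, 8, 10, 12, 13.

10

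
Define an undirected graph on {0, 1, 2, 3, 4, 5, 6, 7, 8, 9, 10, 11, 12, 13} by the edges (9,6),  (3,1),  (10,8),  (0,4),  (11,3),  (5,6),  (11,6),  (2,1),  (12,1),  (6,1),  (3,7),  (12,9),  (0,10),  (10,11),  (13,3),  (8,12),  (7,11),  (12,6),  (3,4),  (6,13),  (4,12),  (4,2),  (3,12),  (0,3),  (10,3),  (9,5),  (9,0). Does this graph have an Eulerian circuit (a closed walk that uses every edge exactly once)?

Yes

Degrees: 0:4, 1:4, 2:2, 3:8, 4:4, 5:2, 6:6, 7:2, 8:2, 9:4, 10:4, 11:4, 12:6, 13:2
Every vertex has even degree and the edges form a single connected piece, so an Eulerian circuit exists.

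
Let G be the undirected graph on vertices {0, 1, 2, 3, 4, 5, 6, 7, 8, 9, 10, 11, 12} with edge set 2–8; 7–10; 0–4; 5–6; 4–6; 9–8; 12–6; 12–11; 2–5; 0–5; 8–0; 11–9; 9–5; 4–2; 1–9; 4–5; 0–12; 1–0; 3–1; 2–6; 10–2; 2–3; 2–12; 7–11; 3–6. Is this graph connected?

A breadth-first search from 0 visits 0, 4, 5, 12, 8, 1, 2, 6, 9, 11, 3, 10, 7 — all 13 vertices — so the graph is connected.

Yes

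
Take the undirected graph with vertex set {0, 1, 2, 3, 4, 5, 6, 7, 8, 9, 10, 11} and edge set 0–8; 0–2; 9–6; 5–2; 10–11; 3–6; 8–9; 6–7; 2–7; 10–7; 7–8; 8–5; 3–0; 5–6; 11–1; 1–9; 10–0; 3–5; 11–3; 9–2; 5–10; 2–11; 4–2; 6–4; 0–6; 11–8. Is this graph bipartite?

No

3-6-9-2-11-3 is an odd cycle (length 5), and a bipartite graph can contain only even cycles.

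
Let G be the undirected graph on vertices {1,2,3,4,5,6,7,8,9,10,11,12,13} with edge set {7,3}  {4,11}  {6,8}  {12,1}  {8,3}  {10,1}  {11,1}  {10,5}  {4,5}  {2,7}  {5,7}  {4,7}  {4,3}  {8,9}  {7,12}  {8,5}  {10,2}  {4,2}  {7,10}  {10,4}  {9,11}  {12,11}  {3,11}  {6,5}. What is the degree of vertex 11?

Neighbors of 11: 1, 3, 4, 9, 12.

5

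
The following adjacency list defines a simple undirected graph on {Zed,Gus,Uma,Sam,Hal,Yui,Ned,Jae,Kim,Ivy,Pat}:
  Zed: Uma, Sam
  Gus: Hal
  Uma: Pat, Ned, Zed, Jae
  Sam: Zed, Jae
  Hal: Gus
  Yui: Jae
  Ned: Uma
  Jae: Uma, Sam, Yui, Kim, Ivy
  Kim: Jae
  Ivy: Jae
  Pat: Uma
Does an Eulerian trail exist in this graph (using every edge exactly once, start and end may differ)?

Degrees: Zed:2, Gus:1, Uma:4, Sam:2, Hal:1, Yui:1, Ned:1, Jae:5, Kim:1, Ivy:1, Pat:1
Odd-degree vertices: Gus, Hal, Yui, Ned, Jae, Kim, Ivy, Pat (8 total).
An Eulerian trail requires 0 or 2 odd-degree vertices; here there are 8.

No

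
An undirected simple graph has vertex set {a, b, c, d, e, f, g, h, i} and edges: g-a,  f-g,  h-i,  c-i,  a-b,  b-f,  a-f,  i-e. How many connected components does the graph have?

3

Component: {d}
Component: {a, b, f, g}
Component: {c, e, h, i}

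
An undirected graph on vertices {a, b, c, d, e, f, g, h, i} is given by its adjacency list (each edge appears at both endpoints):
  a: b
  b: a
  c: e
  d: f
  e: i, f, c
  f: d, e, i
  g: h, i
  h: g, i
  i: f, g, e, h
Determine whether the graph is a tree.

No

|V| = 9, |E| = 9.
It splits into 2 components, so it cannot be a tree.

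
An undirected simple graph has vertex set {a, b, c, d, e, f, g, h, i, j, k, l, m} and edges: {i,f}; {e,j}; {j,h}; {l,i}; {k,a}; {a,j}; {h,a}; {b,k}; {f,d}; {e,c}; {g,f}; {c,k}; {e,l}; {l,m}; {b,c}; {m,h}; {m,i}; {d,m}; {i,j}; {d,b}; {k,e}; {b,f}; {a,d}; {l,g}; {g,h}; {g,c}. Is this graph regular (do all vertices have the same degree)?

Degrees: a:4, b:4, c:4, d:4, e:4, f:4, g:4, h:4, i:4, j:4, k:4, l:4, m:4
All degrees equal 4; the graph is regular.

Yes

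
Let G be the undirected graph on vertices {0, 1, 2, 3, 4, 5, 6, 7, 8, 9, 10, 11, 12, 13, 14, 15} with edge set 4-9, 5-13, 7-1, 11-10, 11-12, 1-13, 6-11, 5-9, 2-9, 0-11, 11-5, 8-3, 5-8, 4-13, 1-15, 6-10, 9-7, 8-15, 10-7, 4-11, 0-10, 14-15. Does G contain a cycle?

|V| = 16, |E| = 22, number of components = 1.
One cycle is 11-4-9-7-1-13-5-11.

Yes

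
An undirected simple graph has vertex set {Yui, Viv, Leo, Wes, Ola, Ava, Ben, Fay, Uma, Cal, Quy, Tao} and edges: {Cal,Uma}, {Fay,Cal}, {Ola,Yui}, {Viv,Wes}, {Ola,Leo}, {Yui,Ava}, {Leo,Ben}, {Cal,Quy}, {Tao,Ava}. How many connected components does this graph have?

3

Component: {Viv, Wes}
Component: {Fay, Uma, Cal, Quy}
Component: {Yui, Leo, Ola, Ava, Ben, Tao}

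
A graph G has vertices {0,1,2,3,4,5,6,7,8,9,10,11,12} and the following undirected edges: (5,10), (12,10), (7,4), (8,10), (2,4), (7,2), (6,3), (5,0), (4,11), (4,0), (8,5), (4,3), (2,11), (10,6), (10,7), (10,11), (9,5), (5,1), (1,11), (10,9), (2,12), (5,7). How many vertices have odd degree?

Degrees: 0:2, 1:2, 2:4, 3:2, 4:5, 5:6, 6:2, 7:4, 8:2, 9:2, 10:7, 11:4, 12:2
Odd-degree vertices: 4, 10.

2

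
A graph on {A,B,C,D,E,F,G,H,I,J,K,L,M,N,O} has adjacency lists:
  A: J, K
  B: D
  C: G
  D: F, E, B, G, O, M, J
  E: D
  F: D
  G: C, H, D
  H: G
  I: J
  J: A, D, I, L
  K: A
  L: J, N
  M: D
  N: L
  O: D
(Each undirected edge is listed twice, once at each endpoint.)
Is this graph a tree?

Yes

The graph has 15 vertices and 14 edges.
It is connected with exactly 14 edges, hence acyclic — it is a tree.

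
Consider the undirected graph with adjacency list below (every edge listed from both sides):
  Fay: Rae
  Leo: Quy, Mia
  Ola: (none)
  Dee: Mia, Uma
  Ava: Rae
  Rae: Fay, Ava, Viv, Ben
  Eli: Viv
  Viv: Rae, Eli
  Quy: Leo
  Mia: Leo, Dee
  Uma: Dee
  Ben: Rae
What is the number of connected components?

3

Component: {Ola}
Component: {Leo, Dee, Quy, Mia, Uma}
Component: {Fay, Ava, Rae, Eli, Viv, Ben}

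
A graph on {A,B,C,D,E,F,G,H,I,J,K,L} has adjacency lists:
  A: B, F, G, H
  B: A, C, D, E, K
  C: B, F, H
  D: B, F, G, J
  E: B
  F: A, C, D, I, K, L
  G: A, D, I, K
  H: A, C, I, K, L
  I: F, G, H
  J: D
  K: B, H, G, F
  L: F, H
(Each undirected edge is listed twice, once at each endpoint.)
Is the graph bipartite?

Yes

Color {B, F, G, H, J} black and {A, C, D, E, I, K, L} white. No edge joins two same-colored vertices, so the graph is bipartite.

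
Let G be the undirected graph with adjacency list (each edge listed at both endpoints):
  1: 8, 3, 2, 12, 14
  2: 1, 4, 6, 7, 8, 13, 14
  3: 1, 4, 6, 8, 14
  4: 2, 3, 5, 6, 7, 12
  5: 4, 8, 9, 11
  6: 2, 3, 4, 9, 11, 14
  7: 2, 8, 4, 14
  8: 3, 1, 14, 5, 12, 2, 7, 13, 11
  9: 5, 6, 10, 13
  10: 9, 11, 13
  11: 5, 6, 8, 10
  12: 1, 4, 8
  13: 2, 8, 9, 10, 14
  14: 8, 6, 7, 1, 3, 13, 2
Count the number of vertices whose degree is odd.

8

Degrees: 1:5, 2:7, 3:5, 4:6, 5:4, 6:6, 7:4, 8:9, 9:4, 10:3, 11:4, 12:3, 13:5, 14:7
Odd-degree vertices: 1, 2, 3, 8, 10, 12, 13, 14.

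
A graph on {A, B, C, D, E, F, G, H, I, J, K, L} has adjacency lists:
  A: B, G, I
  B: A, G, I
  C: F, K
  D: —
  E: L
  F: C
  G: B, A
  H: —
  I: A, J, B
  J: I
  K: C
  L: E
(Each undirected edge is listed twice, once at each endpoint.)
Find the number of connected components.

Component: {D}
Component: {H}
Component: {E, L}
Component: {C, F, K}
Component: {A, B, G, I, J}

5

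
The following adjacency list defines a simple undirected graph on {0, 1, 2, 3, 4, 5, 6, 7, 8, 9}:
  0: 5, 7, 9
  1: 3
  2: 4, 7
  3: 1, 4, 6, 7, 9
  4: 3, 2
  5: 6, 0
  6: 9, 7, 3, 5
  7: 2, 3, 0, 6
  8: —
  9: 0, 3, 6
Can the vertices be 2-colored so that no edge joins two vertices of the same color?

No

The cycle 6-3-9-6 has length 3, which is odd, so the graph is not bipartite.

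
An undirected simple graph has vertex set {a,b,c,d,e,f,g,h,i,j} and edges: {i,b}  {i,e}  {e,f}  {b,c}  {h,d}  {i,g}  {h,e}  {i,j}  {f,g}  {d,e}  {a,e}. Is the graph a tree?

No

|V| = 10, |E| = 11.
A tree on 10 vertices has exactly 9 edges; this graph has 11, so it contains a cycle and is not a tree.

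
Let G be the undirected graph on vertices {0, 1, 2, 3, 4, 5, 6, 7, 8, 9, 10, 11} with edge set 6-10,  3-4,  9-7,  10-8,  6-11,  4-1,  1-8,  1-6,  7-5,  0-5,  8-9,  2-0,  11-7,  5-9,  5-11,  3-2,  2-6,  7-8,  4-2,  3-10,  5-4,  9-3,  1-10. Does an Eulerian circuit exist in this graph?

No

Degrees: 0:2, 1:4, 2:4, 3:4, 4:4, 5:5, 6:4, 7:4, 8:4, 9:4, 10:4, 11:3
5, 11 have odd degree; an Eulerian circuit needs every degree to be even, so none exists.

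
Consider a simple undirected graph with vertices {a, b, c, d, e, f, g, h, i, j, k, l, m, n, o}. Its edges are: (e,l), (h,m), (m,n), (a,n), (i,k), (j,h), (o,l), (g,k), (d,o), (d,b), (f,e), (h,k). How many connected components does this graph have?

Component: {c}
Component: {b, d, e, f, l, o}
Component: {a, g, h, i, j, k, m, n}

3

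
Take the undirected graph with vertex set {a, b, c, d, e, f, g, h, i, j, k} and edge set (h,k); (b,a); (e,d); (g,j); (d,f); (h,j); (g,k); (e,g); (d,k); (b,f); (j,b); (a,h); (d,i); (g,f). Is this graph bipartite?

A valid 2-coloring puts {b, c, d, g, h} on one side and {a, e, f, i, j, k} on the other; every edge crosses between the two sides.

Yes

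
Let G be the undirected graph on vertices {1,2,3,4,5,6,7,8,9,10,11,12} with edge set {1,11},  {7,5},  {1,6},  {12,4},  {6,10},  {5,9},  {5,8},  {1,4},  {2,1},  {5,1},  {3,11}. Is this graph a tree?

|V| = 12, |E| = 11.
It is connected with exactly 11 edges, hence acyclic — it is a tree.

Yes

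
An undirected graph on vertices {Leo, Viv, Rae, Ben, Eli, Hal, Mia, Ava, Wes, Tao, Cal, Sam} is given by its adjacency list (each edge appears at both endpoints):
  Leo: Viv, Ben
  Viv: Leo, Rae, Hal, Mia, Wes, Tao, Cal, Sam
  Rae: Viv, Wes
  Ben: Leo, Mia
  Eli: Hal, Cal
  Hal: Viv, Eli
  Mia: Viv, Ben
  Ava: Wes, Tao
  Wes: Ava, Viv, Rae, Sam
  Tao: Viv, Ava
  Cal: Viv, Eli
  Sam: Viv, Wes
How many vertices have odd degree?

Degrees: Leo:2, Viv:8, Rae:2, Ben:2, Eli:2, Hal:2, Mia:2, Ava:2, Wes:4, Tao:2, Cal:2, Sam:2
Odd-degree vertices: none.

0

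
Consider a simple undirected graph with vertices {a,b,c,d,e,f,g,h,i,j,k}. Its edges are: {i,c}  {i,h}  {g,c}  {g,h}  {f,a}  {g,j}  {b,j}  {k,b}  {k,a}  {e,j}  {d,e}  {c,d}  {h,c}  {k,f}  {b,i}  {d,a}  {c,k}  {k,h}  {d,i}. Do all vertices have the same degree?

No

Degrees: a:3, b:3, c:5, d:4, e:2, f:2, g:3, h:4, i:4, j:3, k:5
Degrees are not all equal (e.g. deg(e)=2 but deg(c)=5); not regular.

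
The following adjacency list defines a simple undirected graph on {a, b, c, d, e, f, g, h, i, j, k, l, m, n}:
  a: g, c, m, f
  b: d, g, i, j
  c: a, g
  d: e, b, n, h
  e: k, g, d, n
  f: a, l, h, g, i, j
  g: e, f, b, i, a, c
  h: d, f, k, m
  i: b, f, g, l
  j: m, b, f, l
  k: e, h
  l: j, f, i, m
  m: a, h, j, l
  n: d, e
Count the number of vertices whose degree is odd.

0

Degrees: a:4, b:4, c:2, d:4, e:4, f:6, g:6, h:4, i:4, j:4, k:2, l:4, m:4, n:2
Odd-degree vertices: none.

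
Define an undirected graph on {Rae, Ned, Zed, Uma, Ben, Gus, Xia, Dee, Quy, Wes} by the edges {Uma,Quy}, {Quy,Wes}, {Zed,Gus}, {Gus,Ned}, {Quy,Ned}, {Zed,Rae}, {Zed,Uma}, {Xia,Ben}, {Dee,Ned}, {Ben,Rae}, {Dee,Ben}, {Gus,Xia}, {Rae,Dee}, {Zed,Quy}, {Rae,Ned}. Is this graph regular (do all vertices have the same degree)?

Degrees: Rae:4, Ned:4, Zed:4, Uma:2, Ben:3, Gus:3, Xia:2, Dee:3, Quy:4, Wes:1
Vertex Wes has degree 1 while Rae has degree 4, so the graph is not regular.

No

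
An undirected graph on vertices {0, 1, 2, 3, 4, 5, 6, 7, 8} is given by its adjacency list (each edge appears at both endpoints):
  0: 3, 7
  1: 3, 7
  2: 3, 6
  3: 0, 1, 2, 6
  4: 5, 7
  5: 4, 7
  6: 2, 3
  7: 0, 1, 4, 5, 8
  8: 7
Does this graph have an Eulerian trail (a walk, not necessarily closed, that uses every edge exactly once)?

Degrees: 0:2, 1:2, 2:2, 3:4, 4:2, 5:2, 6:2, 7:5, 8:1
Odd-degree vertices: 7, 8 (2 total).
With 2 odd-degree vertices and all edges in one connected piece, an Eulerian trail exists (from 7 to 8).

Yes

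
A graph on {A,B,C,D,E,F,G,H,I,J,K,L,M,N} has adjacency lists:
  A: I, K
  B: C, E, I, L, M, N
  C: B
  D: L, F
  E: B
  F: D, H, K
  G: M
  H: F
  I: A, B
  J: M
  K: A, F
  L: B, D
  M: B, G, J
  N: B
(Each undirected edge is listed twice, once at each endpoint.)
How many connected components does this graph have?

Component: {A, B, C, D, E, F, G, H, I, J, K, L, M, N}

1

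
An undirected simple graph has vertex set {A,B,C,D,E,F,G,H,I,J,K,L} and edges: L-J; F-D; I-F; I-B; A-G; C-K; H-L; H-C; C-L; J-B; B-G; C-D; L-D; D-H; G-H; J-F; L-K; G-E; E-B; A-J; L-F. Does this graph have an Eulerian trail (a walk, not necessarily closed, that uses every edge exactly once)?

Yes

Degrees: A:2, B:4, C:4, D:4, E:2, F:4, G:4, H:4, I:2, J:4, K:2, L:6
Odd-degree vertices: none (0 total).
With 0 odd-degree vertices and all edges in one connected piece, an Eulerian trail exists.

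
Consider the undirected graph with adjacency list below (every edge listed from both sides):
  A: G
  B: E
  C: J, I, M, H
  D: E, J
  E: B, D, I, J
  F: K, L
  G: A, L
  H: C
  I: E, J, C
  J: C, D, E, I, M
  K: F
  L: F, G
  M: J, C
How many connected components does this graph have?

2

Component: {A, F, G, K, L}
Component: {B, C, D, E, H, I, J, M}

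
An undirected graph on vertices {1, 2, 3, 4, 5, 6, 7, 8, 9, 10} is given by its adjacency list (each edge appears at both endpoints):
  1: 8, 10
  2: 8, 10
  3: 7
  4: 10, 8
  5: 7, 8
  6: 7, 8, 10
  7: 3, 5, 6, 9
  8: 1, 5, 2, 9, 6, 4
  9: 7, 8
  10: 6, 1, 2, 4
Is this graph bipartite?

Yes

A valid 2-coloring puts {7, 8, 10} on one side and {1, 2, 3, 4, 5, 6, 9} on the other; every edge crosses between the two sides.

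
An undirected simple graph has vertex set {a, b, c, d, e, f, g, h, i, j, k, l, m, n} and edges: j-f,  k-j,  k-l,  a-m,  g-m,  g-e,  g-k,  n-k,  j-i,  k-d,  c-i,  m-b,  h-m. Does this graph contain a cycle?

No

|V| = 14, |E| = 13, number of components = 1.
Since 13 = 14 - 1, the graph is a forest and contains no cycle.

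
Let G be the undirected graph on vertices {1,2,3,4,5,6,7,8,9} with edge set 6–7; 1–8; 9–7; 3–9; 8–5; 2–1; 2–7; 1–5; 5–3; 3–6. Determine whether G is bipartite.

No

1-8-5-1 is an odd cycle (length 3), and a bipartite graph can contain only even cycles.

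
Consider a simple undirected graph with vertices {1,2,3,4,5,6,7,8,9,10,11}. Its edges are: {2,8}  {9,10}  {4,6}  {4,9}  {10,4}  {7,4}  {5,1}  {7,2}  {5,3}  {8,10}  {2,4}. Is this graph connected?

No

Component: {11}
Component: {1, 3, 5}
Component: {2, 4, 6, 7, 8, 9, 10}
No edge joins these 3 groups, so the graph is disconnected.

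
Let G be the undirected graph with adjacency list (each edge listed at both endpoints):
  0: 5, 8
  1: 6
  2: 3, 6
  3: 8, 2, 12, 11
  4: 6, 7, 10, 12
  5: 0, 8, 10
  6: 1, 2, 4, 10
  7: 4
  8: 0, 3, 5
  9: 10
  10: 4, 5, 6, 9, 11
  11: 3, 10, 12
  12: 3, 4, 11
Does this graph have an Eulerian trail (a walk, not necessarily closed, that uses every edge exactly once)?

Degrees: 0:2, 1:1, 2:2, 3:4, 4:4, 5:3, 6:4, 7:1, 8:3, 9:1, 10:5, 11:3, 12:3
Odd-degree vertices: 1, 5, 7, 8, 9, 10, 11, 12 (8 total).
An Eulerian trail requires 0 or 2 odd-degree vertices; here there are 8.

No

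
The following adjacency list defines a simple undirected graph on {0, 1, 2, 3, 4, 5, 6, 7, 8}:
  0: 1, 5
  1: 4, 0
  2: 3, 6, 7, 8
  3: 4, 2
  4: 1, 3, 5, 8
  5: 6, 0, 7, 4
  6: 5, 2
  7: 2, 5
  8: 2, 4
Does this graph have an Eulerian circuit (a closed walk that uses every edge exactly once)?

Yes

Degrees: 0:2, 1:2, 2:4, 3:2, 4:4, 5:4, 6:2, 7:2, 8:2
All degrees are even and the non-isolated vertices are connected — an Eulerian circuit exists.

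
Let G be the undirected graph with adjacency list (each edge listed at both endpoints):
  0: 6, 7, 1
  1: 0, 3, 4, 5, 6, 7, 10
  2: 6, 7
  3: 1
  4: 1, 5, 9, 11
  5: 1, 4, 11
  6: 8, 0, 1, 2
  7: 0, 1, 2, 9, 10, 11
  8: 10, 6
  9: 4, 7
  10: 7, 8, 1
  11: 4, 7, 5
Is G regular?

Degrees: 0:3, 1:7, 2:2, 3:1, 4:4, 5:3, 6:4, 7:6, 8:2, 9:2, 10:3, 11:3
Vertex 3 has degree 1 while 1 has degree 7, so the graph is not regular.

No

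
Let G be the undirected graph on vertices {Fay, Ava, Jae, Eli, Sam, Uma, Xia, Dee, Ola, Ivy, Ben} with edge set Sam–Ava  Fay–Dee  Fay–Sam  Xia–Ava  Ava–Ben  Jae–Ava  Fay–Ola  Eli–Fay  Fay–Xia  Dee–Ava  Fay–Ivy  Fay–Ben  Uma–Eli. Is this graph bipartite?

Yes

Partition the vertices as {Jae, Eli, Sam, Xia, Dee, Ola, Ivy, Ben} vs {Fay, Ava, Uma}. Each listed edge has one endpoint in each part, so the graph is bipartite.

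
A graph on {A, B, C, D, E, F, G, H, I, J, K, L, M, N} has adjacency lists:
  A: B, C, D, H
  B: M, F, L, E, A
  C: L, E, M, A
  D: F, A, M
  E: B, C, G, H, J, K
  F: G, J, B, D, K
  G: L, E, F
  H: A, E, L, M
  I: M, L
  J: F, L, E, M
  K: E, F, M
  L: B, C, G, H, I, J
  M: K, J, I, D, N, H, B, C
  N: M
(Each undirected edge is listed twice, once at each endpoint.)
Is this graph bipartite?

Yes

Partition the vertices as {B, C, D, G, H, I, J, K, N} vs {A, E, F, L, M}. Each listed edge has one endpoint in each part, so the graph is bipartite.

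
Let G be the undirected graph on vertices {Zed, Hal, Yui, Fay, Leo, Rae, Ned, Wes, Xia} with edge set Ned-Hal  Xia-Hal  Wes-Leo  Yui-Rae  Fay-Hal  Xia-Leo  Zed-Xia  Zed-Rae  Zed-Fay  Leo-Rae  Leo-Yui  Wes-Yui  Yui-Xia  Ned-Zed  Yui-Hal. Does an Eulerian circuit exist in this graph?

No

Degrees: Zed:4, Hal:4, Yui:5, Fay:2, Leo:4, Rae:3, Ned:2, Wes:2, Xia:4
Vertices with odd degree: Yui, Rae. An Eulerian circuit requires all degrees even.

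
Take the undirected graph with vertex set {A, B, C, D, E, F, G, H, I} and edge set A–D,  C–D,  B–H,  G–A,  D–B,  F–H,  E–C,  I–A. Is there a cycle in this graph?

The graph has 9 vertices, 8 edges, and 1 connected component.
A forest on 9 vertices with 1 component has exactly 8 edges, which matches — so no cycle.

No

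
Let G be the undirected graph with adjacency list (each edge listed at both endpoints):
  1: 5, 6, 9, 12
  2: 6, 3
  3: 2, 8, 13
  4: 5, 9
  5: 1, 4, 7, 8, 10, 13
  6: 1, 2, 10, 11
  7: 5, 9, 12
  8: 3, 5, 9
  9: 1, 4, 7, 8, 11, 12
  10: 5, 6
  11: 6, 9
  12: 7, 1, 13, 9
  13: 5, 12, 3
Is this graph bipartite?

No

12-1-9-12 is an odd cycle (length 3), and a bipartite graph can contain only even cycles.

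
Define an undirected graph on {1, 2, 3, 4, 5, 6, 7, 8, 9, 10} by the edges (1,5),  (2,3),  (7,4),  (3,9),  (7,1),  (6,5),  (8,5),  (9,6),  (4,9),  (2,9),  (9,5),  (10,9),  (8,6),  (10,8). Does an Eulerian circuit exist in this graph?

Degrees: 1:2, 2:2, 3:2, 4:2, 5:4, 6:3, 7:2, 8:3, 9:6, 10:2
6, 8 have odd degree; an Eulerian circuit needs every degree to be even, so none exists.

No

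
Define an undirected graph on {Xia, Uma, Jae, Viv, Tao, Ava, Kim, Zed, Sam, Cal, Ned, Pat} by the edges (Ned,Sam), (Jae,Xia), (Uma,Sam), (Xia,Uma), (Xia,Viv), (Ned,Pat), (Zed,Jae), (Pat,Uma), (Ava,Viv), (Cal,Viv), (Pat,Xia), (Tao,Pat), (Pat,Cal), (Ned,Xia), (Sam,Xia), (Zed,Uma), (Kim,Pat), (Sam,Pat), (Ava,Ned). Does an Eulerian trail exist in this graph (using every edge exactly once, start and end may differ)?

Degrees: Xia:6, Uma:4, Jae:2, Viv:3, Tao:1, Ava:2, Kim:1, Zed:2, Sam:4, Cal:2, Ned:4, Pat:7
Odd-degree vertices: Viv, Tao, Kim, Pat (4 total).
An Eulerian trail requires 0 or 2 odd-degree vertices; here there are 4.

No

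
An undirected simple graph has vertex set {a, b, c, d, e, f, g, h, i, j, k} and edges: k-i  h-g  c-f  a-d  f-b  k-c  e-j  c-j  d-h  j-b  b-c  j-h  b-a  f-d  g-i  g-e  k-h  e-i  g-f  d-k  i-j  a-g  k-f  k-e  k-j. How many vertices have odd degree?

Degrees: a:3, b:4, c:4, d:4, e:4, f:5, g:5, h:4, i:4, j:6, k:7
Odd-degree vertices: a, f, g, k.

4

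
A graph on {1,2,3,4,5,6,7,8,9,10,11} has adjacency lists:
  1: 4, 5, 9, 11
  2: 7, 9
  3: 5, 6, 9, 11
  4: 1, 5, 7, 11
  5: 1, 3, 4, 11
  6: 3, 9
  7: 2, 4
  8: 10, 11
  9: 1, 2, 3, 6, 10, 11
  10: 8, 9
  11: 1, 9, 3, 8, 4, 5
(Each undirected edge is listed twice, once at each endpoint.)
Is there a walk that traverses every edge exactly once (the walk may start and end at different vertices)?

Degrees: 1:4, 2:2, 3:4, 4:4, 5:4, 6:2, 7:2, 8:2, 9:6, 10:2, 11:6
Odd-degree vertices: none (0 total).
With 0 odd-degree vertices and all edges in one connected piece, an Eulerian trail exists.

Yes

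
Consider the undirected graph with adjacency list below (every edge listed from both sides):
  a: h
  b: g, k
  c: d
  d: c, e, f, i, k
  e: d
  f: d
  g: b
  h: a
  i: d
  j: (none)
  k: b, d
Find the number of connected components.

Component: {j}
Component: {a, h}
Component: {b, c, d, e, f, g, i, k}

3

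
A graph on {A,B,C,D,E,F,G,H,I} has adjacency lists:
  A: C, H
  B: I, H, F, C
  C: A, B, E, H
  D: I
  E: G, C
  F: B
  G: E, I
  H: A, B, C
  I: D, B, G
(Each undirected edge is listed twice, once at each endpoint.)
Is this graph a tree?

|V| = 9, |E| = 11.
A tree on 9 vertices has exactly 8 edges; this graph has 11, so it contains a cycle and is not a tree.

No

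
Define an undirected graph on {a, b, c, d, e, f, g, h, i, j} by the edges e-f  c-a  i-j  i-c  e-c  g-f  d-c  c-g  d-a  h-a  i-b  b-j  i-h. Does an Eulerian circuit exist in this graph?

Degrees: a:3, b:2, c:5, d:2, e:2, f:2, g:2, h:2, i:4, j:2
Vertices with odd degree: a, c. An Eulerian circuit requires all degrees even.

No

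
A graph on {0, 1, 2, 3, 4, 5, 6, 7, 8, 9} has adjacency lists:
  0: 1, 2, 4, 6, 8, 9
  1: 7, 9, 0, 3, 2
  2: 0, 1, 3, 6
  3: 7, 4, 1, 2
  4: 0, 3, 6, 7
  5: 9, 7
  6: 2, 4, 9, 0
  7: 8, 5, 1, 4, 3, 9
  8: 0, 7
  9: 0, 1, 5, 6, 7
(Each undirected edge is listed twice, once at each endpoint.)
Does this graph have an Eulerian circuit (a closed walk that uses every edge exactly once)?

Degrees: 0:6, 1:5, 2:4, 3:4, 4:4, 5:2, 6:4, 7:6, 8:2, 9:5
Vertices with odd degree: 1, 9. An Eulerian circuit requires all degrees even.

No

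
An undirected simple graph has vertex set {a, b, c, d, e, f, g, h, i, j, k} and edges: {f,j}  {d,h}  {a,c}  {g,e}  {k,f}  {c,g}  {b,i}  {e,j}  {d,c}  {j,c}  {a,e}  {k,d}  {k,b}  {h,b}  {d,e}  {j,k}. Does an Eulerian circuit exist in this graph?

No

Degrees: a:2, b:3, c:4, d:4, e:4, f:2, g:2, h:2, i:1, j:4, k:4
Vertices with odd degree: b, i. An Eulerian circuit requires all degrees even.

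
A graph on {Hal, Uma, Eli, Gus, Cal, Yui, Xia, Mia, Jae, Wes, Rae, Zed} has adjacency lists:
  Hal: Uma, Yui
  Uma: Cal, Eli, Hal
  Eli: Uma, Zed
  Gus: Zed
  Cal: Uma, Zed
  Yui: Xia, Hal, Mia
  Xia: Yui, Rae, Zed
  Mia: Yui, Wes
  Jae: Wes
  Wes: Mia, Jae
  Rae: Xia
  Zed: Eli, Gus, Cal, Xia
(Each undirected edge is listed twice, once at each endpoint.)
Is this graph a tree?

|V| = 12, |E| = 13.
Connected but with 13 > 11 edges, so it has a cycle and is not a tree.

No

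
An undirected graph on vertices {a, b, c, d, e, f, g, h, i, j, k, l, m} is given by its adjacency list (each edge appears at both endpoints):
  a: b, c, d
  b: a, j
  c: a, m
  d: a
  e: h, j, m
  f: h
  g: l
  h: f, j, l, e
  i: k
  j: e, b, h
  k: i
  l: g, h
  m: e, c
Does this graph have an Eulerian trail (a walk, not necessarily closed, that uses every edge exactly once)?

Degrees: a:3, b:2, c:2, d:1, e:3, f:1, g:1, h:4, i:1, j:3, k:1, l:2, m:2
Odd-degree vertices: a, d, e, f, g, i, j, k (8 total).
With 8 odd-degree vertices (more than two), no single trail can use every edge.

No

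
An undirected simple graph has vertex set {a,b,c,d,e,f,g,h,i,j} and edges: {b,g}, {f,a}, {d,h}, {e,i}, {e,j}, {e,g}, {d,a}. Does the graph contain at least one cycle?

No

|V| = 10, |E| = 7, number of components = 3.
A forest on 10 vertices with 3 components has exactly 7 edges, which matches — so no cycle.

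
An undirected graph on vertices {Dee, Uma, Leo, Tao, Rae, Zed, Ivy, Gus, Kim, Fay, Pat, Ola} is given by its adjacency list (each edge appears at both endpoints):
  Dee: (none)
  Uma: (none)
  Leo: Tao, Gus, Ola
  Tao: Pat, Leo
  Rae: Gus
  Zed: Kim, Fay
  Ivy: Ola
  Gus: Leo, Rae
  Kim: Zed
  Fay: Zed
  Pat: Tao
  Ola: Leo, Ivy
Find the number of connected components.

4

Component: {Dee}
Component: {Uma}
Component: {Zed, Kim, Fay}
Component: {Leo, Tao, Rae, Ivy, Gus, Pat, Ola}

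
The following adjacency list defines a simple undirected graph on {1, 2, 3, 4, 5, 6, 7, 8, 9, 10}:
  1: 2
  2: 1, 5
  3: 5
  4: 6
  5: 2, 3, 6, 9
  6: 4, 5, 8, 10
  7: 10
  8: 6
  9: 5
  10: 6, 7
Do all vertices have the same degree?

Degrees: 1:1, 2:2, 3:1, 4:1, 5:4, 6:4, 7:1, 8:1, 9:1, 10:2
Vertex 1 has degree 1 while 5 has degree 4, so the graph is not regular.

No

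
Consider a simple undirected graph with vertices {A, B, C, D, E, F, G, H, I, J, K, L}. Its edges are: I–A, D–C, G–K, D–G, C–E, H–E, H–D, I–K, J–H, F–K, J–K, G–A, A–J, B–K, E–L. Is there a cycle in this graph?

Yes

|V| = 12, |E| = 15, number of components = 1.
One cycle is A-G-K-I-A.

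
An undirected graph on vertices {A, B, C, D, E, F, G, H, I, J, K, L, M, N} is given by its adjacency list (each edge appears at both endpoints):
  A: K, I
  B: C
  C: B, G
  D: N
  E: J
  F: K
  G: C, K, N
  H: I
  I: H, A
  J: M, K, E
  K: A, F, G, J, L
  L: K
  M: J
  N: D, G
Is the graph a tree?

The graph has 14 vertices and 13 edges.
It is connected with exactly 13 edges, hence acyclic — it is a tree.

Yes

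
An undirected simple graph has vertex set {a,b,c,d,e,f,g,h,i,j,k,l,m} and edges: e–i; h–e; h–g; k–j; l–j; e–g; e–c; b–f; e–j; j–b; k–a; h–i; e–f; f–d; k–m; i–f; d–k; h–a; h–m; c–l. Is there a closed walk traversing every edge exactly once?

No

Degrees: a:2, b:2, c:2, d:2, e:6, f:4, g:2, h:5, i:3, j:4, k:4, l:2, m:2
Vertices with odd degree: h, i. An Eulerian circuit requires all degrees even.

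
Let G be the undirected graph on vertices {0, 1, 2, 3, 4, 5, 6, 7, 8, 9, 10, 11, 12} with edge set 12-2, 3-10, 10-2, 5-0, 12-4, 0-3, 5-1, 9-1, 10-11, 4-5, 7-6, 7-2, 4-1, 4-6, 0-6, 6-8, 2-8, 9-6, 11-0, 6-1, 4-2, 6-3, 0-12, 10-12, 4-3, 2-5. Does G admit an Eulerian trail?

Degrees: 0:5, 1:4, 2:6, 3:4, 4:6, 5:4, 6:7, 7:2, 8:2, 9:2, 10:4, 11:2, 12:4
Odd-degree vertices: 0, 6 (2 total).
The non-isolated vertices are connected and exactly 2 have odd degree, so an Eulerian trail exists (from 0 to 6).

Yes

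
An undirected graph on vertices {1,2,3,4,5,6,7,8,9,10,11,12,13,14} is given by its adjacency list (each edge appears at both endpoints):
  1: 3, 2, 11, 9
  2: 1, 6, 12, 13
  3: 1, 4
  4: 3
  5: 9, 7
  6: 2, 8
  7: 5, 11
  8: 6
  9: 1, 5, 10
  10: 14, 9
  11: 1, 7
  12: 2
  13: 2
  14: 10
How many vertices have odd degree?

Degrees: 1:4, 2:4, 3:2, 4:1, 5:2, 6:2, 7:2, 8:1, 9:3, 10:2, 11:2, 12:1, 13:1, 14:1
Odd-degree vertices: 4, 8, 9, 12, 13, 14.

6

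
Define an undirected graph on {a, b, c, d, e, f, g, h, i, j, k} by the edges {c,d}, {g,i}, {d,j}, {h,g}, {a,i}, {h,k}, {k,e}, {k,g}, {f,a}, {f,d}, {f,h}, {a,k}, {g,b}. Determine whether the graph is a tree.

The graph has 11 vertices and 13 edges.
Connected but with 13 > 10 edges, so it has a cycle and is not a tree.

No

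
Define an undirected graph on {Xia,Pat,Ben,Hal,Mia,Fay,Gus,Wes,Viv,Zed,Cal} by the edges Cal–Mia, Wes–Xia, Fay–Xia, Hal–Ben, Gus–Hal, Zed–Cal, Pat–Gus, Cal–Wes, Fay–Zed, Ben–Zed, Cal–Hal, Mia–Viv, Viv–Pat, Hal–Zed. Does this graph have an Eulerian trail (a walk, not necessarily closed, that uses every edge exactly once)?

Degrees: Xia:2, Pat:2, Ben:2, Hal:4, Mia:2, Fay:2, Gus:2, Wes:2, Viv:2, Zed:4, Cal:4
Odd-degree vertices: none (0 total).
With 0 odd-degree vertices and all edges in one connected piece, an Eulerian trail exists.

Yes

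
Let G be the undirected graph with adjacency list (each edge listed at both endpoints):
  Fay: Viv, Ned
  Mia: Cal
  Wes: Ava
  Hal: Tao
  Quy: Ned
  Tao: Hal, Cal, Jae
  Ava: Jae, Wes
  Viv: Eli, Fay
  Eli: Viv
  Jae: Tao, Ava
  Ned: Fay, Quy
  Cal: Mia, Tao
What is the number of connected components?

Component: {Fay, Quy, Viv, Eli, Ned}
Component: {Mia, Wes, Hal, Tao, Ava, Jae, Cal}

2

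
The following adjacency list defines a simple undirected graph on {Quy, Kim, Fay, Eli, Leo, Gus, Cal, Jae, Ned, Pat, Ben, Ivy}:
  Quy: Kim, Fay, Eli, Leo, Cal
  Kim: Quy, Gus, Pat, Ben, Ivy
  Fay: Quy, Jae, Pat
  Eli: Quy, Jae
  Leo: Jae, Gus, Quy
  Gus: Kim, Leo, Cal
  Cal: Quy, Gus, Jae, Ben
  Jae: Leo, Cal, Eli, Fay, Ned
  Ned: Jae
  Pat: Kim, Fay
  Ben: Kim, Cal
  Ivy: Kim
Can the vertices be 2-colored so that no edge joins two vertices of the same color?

Color {Kim, Fay, Eli, Leo, Cal, Ned} black and {Quy, Gus, Jae, Pat, Ben, Ivy} white. No edge joins two same-colored vertices, so the graph is bipartite.

Yes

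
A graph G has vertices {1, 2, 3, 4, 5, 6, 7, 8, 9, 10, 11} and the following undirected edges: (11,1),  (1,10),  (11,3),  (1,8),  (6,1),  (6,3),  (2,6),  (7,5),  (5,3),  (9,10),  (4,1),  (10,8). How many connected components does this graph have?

Component: {1, 2, 3, 4, 5, 6, 7, 8, 9, 10, 11}

1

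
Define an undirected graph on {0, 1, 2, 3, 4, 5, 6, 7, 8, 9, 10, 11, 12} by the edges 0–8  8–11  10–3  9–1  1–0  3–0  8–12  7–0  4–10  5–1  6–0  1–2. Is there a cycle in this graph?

No

|V| = 13, |E| = 12, number of components = 1.
Since 12 = 13 - 1, the graph is a forest and contains no cycle.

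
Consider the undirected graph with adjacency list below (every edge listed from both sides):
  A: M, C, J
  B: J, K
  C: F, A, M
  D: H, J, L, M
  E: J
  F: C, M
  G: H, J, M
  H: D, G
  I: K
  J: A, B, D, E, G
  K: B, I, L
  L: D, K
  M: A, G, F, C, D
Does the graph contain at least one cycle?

The graph has 13 vertices, 18 edges, and 1 connected component.
One cycle is D-J-B-K-L-D.

Yes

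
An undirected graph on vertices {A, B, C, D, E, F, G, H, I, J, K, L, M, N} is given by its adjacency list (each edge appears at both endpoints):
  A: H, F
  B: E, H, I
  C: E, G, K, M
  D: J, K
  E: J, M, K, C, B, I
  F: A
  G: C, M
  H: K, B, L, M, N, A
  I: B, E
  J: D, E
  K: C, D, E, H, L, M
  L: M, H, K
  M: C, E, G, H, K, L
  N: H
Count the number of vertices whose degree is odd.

Degrees: A:2, B:3, C:4, D:2, E:6, F:1, G:2, H:6, I:2, J:2, K:6, L:3, M:6, N:1
Odd-degree vertices: B, F, L, N.

4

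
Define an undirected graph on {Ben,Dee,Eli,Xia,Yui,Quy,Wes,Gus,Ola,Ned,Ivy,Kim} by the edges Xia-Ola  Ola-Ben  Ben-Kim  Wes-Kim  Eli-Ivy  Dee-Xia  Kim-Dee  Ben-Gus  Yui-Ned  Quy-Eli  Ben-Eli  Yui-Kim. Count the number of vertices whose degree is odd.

Degrees: Ben:4, Dee:2, Eli:3, Xia:2, Yui:2, Quy:1, Wes:1, Gus:1, Ola:2, Ned:1, Ivy:1, Kim:4
Odd-degree vertices: Eli, Quy, Wes, Gus, Ned, Ivy.

6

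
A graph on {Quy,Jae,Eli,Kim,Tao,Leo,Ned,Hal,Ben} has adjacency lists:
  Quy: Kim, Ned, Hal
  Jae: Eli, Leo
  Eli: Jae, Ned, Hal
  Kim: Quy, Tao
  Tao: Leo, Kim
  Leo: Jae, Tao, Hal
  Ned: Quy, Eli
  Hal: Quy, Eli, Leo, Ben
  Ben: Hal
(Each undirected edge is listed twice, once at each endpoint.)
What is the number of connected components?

Component: {Quy, Jae, Eli, Kim, Tao, Leo, Ned, Hal, Ben}

1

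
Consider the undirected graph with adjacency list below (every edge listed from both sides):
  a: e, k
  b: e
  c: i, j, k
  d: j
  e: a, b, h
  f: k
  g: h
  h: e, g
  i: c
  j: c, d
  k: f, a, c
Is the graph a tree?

Yes

The graph has 11 vertices and 10 edges.
Connected and |E| = |V| - 1, which characterizes a tree.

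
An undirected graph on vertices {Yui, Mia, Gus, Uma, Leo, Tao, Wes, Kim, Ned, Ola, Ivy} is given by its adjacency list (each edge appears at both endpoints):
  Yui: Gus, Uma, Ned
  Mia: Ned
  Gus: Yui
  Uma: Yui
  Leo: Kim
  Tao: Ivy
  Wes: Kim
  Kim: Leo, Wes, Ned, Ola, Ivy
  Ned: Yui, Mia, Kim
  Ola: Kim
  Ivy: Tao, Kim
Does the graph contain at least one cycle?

|V| = 11, |E| = 10, number of components = 1.
A forest on 11 vertices with 1 component has exactly 10 edges, which matches — so no cycle.

No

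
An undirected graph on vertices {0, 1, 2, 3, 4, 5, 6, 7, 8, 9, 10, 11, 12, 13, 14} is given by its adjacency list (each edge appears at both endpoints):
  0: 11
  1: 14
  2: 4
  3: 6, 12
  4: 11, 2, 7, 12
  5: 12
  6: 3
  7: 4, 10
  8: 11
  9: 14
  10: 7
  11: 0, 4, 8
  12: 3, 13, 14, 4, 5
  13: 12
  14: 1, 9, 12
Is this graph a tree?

|V| = 15, |E| = 14.
Connected and |E| = |V| - 1, which characterizes a tree.

Yes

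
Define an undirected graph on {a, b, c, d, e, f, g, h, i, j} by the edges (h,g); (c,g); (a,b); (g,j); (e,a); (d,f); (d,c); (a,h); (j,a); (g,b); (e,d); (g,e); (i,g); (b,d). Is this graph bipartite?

Partition the vertices as {b, c, e, f, h, i, j} vs {a, d, g}. Each listed edge has one endpoint in each part, so the graph is bipartite.

Yes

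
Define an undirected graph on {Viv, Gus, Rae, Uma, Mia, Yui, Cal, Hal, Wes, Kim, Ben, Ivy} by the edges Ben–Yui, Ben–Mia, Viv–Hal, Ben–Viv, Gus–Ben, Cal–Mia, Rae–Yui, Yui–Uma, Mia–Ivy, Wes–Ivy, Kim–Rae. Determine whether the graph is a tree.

The graph has 12 vertices and 11 edges.
It is connected with exactly 11 edges, hence acyclic — it is a tree.

Yes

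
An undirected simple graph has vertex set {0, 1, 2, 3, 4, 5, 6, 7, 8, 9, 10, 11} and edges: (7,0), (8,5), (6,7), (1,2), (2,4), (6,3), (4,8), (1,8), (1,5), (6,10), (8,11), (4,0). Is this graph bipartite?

No

The cycle 5-1-8-5 has length 3, which is odd, so the graph is not bipartite.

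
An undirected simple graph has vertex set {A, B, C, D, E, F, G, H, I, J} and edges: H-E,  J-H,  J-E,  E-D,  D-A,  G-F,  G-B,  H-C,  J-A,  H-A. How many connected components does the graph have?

3

Component: {I}
Component: {B, F, G}
Component: {A, C, D, E, H, J}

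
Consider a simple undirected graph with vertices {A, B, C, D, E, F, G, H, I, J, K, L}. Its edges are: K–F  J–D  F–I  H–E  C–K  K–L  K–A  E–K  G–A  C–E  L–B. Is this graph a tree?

|V| = 12, |E| = 11.
It splits into 2 components, so it cannot be a tree.

No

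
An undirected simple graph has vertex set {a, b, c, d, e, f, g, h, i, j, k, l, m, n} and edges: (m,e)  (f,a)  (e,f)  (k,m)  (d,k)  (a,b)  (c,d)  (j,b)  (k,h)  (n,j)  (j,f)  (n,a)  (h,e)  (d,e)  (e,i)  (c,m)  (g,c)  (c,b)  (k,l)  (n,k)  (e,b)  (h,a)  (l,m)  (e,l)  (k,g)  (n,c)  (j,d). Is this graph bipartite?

The cycle m-l-e-m has length 3, which is odd, so the graph is not bipartite.

No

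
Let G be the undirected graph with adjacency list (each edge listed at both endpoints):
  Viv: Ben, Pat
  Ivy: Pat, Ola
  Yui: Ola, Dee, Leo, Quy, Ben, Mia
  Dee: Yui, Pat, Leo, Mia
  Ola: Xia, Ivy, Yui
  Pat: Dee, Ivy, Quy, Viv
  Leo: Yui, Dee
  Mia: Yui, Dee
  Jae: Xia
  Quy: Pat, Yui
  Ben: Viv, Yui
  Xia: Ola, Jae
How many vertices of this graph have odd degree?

2

Degrees: Viv:2, Ivy:2, Yui:6, Dee:4, Ola:3, Pat:4, Leo:2, Mia:2, Jae:1, Quy:2, Ben:2, Xia:2
Odd-degree vertices: Ola, Jae.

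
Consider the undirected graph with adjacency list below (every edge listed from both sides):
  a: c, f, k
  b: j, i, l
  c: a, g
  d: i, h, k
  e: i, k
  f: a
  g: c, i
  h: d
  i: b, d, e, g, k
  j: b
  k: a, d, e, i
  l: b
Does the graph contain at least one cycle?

|V| = 12, |E| = 14, number of components = 1.
One cycle is i-k-d-i.

Yes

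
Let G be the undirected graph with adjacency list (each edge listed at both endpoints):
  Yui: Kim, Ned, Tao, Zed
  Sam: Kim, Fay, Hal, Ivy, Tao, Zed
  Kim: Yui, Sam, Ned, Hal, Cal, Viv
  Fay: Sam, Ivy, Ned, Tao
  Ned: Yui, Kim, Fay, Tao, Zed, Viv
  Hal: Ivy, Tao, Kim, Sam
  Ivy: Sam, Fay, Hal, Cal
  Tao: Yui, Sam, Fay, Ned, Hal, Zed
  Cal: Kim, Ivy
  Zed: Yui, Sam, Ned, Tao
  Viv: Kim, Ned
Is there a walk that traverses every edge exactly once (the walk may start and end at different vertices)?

Degrees: Yui:4, Sam:6, Kim:6, Fay:4, Ned:6, Hal:4, Ivy:4, Tao:6, Cal:2, Zed:4, Viv:2
Odd-degree vertices: none (0 total).
The non-isolated vertices are connected and exactly 0 have odd degree, so an Eulerian trail exists.

Yes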